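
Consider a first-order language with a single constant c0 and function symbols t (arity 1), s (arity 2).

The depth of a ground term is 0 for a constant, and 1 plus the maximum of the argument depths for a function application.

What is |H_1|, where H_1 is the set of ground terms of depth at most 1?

Count level by level. With function symbols t/1, s/2, the terms of depth ≤ k are the 1 constant together with each function applied to depth-≤(k−1) tuples, so N_k = 1 + N_{k-1} + N_{k-1}^2.
N_0 = 1
N_1 = 1 + 1 + 1^2 = 3
Explicitly: c0, t(c0), s(c0, c0).

3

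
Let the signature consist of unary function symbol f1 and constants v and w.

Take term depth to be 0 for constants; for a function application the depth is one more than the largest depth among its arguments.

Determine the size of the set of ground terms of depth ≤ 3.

Let N_k = |{terms of depth ≤ k}|. Then N_0 = 2 and N_k = 2 + N_{k-1} for k ≥ 1 (one summand per function symbol, arity giving the exponent).
N_0 = 2
N_1 = 2 + 2 = 4
N_2 = 2 + 4 = 6
N_3 = 2 + 6 = 8
Explicitly: v, w, f1(v), f1(w), f1(f1(v)), f1(f1(w)), f1(f1(f1(v))), f1(f1(f1(w))).

8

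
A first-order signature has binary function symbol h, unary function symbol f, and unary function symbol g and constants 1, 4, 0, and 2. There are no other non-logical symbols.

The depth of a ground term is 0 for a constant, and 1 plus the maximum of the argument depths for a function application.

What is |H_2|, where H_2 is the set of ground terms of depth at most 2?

Count level by level. With function symbols h/2, f/1, g/1, the terms of depth ≤ k are the 4 constants together with each function applied to depth-≤(k−1) tuples, so N_k = 4 + N_{k-1}^2 + N_{k-1} + N_{k-1}.
N_0 = 4
N_1 = 4 + 4^2 + 4 + 4 = 28
N_2 = 4 + 28^2 + 28 + 28 = 844

844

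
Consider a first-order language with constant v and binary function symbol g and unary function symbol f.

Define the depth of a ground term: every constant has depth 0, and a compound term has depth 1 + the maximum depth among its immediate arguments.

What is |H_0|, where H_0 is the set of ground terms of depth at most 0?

Write N_k for the number of ground terms of depth ≤ k. A term of depth ≤ k is either a constant or a function symbol applied to arguments of depth ≤ k−1, so N_k = 1 + N_{k-1}^2 + N_{k-1}.
N_0 = 1
Explicitly: v.

1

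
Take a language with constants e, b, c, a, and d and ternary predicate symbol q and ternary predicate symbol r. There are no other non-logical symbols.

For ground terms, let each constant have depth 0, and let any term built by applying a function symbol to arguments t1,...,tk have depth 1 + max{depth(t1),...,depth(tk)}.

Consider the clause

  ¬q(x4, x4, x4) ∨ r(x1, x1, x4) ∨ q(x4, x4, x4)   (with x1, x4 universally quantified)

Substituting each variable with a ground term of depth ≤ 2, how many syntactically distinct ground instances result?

25

Ground terms of depth ≤ 2:
  With no function symbols every ground term is a constant, so there are exactly 5 ground terms at every depth bound.
  N_0 = 5
  N_1 = 5
  N_2 = 5
  Explicitly: e, b, c, a, d.
So there are 5 ground terms available for substitution.
The clause has 2 distinct variables (x1, x4), each appearing in the body. In the free term algebra distinct substitutions yield syntactically distinct ground instances.
Number of ground instances = 5^2 = 25.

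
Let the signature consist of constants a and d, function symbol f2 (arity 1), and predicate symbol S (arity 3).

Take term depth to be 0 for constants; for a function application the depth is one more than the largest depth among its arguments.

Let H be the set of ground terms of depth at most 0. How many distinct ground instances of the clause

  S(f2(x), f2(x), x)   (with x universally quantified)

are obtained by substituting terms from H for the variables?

Ground terms of depth ≤ 0:
  Write N_k for the number of ground terms of depth ≤ k. A term of depth ≤ k is either a constant or a function symbol applied to arguments of depth ≤ k−1, so N_k = 2 + N_{k-1}.
  N_0 = 2
So there are 2 ground terms available for substitution.
The variable x ranges independently over the available ground terms, and distinct assignments produce distinct instances.
Number of ground instances = 2.

2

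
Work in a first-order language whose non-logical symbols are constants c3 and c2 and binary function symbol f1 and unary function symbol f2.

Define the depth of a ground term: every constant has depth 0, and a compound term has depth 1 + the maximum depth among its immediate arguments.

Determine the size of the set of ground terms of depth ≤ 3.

5552

Let N_k count ground terms of depth at most k. Each non-constant term of depth ≤ k is some function symbol applied to depth-≤(k−1) arguments, giving N_k = 2 + N_{k-1}^2 + N_{k-1}.
N_0 = 2
N_1 = 2 + 2^2 + 2 = 8
N_2 = 2 + 8^2 + 8 = 74
N_3 = 2 + 74^2 + 74 = 5552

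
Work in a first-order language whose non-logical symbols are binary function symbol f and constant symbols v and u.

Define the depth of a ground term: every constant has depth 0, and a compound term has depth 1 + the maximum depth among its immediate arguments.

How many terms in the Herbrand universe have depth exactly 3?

1408

If N_k denotes the number of depth-≤k ground terms, the 2 constants give N_0 = 2, and each function symbol of arity r contributes N_{k-1}^r new terms at level k: N_k = 2 + N_{k-1}^2.
N_0 = 2
N_1 = 2 + 2^2 = 6
N_2 = 2 + 6^2 = 38
N_3 = 2 + 38^2 = 1446
Terms of depth exactly 3: N_3 − N_2 = 1446 − 38 = 1408.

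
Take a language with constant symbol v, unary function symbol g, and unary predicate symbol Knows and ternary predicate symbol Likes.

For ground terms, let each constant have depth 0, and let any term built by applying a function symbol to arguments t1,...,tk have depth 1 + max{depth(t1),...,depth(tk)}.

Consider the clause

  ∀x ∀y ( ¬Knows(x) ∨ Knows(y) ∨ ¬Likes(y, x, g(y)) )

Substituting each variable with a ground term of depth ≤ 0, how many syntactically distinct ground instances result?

Ground terms of depth ≤ 0:
  Let N_k = |{terms of depth ≤ k}|. Then N_0 = 1 and N_k = 1 + N_{k-1} for k ≥ 1 (one summand per function symbol, arity giving the exponent).
  N_0 = 1
So there is exactly 1 ground term available for substitution.
Each of x, y ranges independently over the available ground terms, and distinct assignments produce distinct instances.
Number of ground instances = 1^2 = 1.

1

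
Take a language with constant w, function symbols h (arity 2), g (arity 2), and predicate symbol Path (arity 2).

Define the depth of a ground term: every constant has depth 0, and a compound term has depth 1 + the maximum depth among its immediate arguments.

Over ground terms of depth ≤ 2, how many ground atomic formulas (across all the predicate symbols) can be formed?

361

First count ground terms of depth ≤ 2.
Let N_k = |{terms of depth ≤ k}|. Then N_0 = 1 and N_k = 1 + N_{k-1}^2 + N_{k-1}^2 for k ≥ 1 (one summand per function symbol, arity giving the exponent).
N_0 = 1
N_1 = 1 + 1^2 + 1^2 = 3
N_2 = 1 + 3^2 + 3^2 = 19
So |H| = 19.
A ground atom is a predicate applied to a tuple of terms from H, so the count is the sum over predicates of |H|^arity:
  Path: 19^2 = 361
Total ground atoms: 361.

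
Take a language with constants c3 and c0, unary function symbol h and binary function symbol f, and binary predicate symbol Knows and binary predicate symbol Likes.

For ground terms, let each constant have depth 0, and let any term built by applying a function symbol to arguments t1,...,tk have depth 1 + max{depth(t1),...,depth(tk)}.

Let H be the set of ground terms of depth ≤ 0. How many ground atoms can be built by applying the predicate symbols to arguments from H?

8

First count ground terms of depth ≤ 0.
Write N_k for the number of ground terms of depth ≤ k. A term of depth ≤ k is either a constant or a function symbol applied to arguments of depth ≤ k−1, so N_k = 2 + N_{k-1} + N_{k-1}^2.
N_0 = 2
Explicitly: c3, c0.
So |H| = 2.
Ground atoms are formed by filling each argument slot of a predicate with a term from H, so an r-ary predicate gives |H|^r atoms:
  Knows: 2^2 = 4;  Likes: 2^2 = 4
Total ground atoms: 4 + 4 = 8.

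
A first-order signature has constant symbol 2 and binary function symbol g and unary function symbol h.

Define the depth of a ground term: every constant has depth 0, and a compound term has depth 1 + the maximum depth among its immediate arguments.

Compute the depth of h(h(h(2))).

depth(h(2)) = 1 + depth(2) = 1 + 0 = 1
depth(h(h(2))) = 1 + depth(h(2)) = 1 + 1 = 2
depth(h(h(h(2)))) = 1 + depth(h(h(2))) = 1 + 2 = 3

3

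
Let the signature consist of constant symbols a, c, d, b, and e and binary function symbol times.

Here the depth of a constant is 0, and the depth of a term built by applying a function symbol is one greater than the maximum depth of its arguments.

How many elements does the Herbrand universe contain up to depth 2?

905

If N_k denotes the number of depth-≤k ground terms, the 5 constants give N_0 = 5, and each function symbol of arity r contributes N_{k-1}^r new terms at level k: N_k = 5 + N_{k-1}^2.
N_0 = 5
N_1 = 5 + 5^2 = 30
N_2 = 5 + 30^2 = 905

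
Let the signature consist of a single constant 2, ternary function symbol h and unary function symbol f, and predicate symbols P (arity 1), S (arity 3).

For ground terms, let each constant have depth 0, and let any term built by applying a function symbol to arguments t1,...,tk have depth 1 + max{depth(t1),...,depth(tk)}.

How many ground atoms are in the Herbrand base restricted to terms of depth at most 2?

First count ground terms of depth ≤ 2.
Write N_k for the number of ground terms of depth ≤ k. A term of depth ≤ k is either a constant or a function symbol applied to arguments of depth ≤ k−1, so N_k = 1 + N_{k-1}^3 + N_{k-1}.
N_0 = 1
N_1 = 1 + 1^3 + 1 = 3
N_2 = 1 + 3^3 + 3 = 31
So |H| = 31.
Ground atoms are formed by filling each argument slot of a predicate with a term from H, so an r-ary predicate gives |H|^r atoms:
  P: 31;  S: 31^3 = 29791
Total ground atoms: 31 + 29791 = 29822.

29822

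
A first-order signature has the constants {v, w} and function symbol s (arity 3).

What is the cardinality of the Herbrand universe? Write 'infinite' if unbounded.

infinite

The signature has at least one function symbol (s, arity 3) and at least one constant (v).
Iterating s gives infinitely many distinct ground terms: v, s(v, v, v), s(s(v, v, v), s(v, v, v), s(v, v, v)), ...
So the Herbrand universe is infinite.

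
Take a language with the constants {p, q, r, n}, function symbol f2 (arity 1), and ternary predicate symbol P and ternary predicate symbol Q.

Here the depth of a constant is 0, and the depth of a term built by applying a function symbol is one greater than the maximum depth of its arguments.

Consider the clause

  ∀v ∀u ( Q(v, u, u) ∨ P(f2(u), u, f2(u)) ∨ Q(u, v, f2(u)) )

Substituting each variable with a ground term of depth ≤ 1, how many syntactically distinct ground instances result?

64

Ground terms of depth ≤ 1:
  Let N_k = |{terms of depth ≤ k}|. Then N_0 = 4 and N_k = 4 + N_{k-1} for k ≥ 1 (one summand per function symbol, arity giving the exponent).
  N_0 = 4
  N_1 = 4 + 4 = 8
So there are 8 ground terms available for substitution.
The clause has 2 distinct variables (v, u), each appearing in the body. In the free term algebra distinct substitutions yield syntactically distinct ground instances.
Number of ground instances = 8^2 = 64.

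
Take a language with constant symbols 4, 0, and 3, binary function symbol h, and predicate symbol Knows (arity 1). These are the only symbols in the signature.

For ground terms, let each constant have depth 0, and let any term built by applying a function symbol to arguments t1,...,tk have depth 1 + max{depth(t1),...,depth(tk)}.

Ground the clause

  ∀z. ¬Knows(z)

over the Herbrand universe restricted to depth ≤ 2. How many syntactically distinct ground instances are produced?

147

Ground terms of depth ≤ 2:
  Let N_k count ground terms of depth at most k. Each non-constant term of depth ≤ k is some function symbol applied to depth-≤(k−1) arguments, giving N_k = 3 + N_{k-1}^2.
  N_0 = 3
  N_1 = 3 + 3^2 = 12
  N_2 = 3 + 12^2 = 147
So there are 147 ground terms available for substitution.
The body mentions the single quantified variable z; since ground terms form a free algebra, no two substitutions collapse to the same formula.
Number of ground instances = 147.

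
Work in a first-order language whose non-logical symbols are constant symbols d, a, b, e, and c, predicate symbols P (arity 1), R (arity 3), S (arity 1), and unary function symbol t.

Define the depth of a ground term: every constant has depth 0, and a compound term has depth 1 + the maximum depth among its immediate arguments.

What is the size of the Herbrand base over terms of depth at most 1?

1020

First count ground terms of depth ≤ 1.
Count level by level. With function symbols t/1, the terms of depth ≤ k are the 5 constants together with each function applied to depth-≤(k−1) tuples, so N_k = 5 + N_{k-1}.
N_0 = 5
N_1 = 5 + 5 = 10
Explicitly: d, a, b, e, c, t(d), t(a), t(b), t(e), t(c).
So |H| = 10.
Each predicate of arity r yields |H|^r ground atoms (one per choice of an r-tuple from H):
  P: 10;  R: 10^3 = 1000;  S: 10
Total ground atoms: 10 + 1000 + 10 = 1020.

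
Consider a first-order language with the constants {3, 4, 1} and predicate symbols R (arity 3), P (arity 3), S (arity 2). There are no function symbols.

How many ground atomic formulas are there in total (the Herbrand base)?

With no function symbols, the Herbrand universe is just the 3 constants.
Ground atoms per predicate: R: 3^3 = 27, P: 3^3 = 27, S: 3^2 = 9.
Herbrand base size = 27 + 27 + 9 = 63.

63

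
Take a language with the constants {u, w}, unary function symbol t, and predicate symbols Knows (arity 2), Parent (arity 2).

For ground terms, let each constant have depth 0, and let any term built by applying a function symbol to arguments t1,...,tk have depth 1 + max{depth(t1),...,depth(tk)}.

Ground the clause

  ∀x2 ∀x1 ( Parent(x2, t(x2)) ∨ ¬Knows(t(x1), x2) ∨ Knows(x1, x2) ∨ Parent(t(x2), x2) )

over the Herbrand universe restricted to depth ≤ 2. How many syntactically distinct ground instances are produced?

Ground terms of depth ≤ 2:
  Let N_k count ground terms of depth at most k. Each non-constant term of depth ≤ k is some function symbol applied to depth-≤(k−1) arguments, giving N_k = 2 + N_{k-1}.
  N_0 = 2
  N_1 = 2 + 2 = 4
  N_2 = 2 + 4 = 6
  Explicitly: u, w, t(u), t(w), t(t(u)), t(t(w)).
So there are 6 ground terms available for substitution.
There are 2 variables to instantiate (x2, x1), each occurring in at least one literal, so different choices give different ground instances.
Number of ground instances = 6^2 = 36.

36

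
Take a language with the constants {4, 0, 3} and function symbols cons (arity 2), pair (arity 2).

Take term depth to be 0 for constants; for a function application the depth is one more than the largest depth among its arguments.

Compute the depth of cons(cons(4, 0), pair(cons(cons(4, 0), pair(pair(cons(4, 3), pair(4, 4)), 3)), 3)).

6

depth(cons(4, 0)) = 1 + max(0, 0) = 1
depth(cons(4, 3)) = 1 + max(0, 0) = 1
depth(pair(4, 4)) = 1 + max(0, 0) = 1
depth(pair(cons(4, 3), pair(4, 4))) = 1 + max(1, 1) = 2
depth(pair(pair(cons(4, 3), pair(4, 4)), 3)) = 1 + max(2, 0) = 3
depth(cons(cons(4, 0), pair(pair(cons(4, 3), pair(4, 4)), 3))) = 1 + max(1, 3) = 4
depth(pair(cons(cons(4, 0), pair(pair(cons(4, 3), pair(4, 4)), 3)), 3)) = 1 + max(4, 0) = 5
depth(cons(cons(4, 0), pair(cons(cons(4, 0), pair(pair(cons(4, 3), pair(4, 4)), 3)), 3))) = 1 + max(1, 5) = 6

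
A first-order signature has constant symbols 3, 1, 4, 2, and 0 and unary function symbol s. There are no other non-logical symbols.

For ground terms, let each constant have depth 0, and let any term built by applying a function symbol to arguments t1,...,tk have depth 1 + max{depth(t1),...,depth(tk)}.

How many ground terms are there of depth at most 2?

Count level by level. With function symbols s/1, the terms of depth ≤ k are the 5 constants together with each function applied to depth-≤(k−1) tuples, so N_k = 5 + N_{k-1}.
N_0 = 5
N_1 = 5 + 5 = 10
N_2 = 5 + 10 = 15

15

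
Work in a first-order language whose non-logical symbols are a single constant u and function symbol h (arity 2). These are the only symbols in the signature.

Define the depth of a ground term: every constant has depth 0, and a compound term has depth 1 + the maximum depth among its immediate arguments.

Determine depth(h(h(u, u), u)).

depth(h(u, u)) = 1 + max(0, 0) = 1
depth(h(h(u, u), u)) = 1 + max(1, 0) = 2

2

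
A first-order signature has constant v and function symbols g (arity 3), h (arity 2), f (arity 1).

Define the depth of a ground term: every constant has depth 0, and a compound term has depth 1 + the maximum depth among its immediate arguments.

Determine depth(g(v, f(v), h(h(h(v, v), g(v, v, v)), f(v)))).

4

depth(f(v)) = 1 + depth(v) = 1 + 0 = 1
depth(h(v, v)) = 1 + max(0, 0) = 1
depth(g(v, v, v)) = 1 + max(0, 0, 0) = 1
depth(h(h(v, v), g(v, v, v))) = 1 + max(1, 1) = 2
depth(h(h(h(v, v), g(v, v, v)), f(v))) = 1 + max(2, 1) = 3
depth(g(v, f(v), h(h(h(v, v), g(v, v, v)), f(v)))) = 1 + max(0, 1, 3) = 4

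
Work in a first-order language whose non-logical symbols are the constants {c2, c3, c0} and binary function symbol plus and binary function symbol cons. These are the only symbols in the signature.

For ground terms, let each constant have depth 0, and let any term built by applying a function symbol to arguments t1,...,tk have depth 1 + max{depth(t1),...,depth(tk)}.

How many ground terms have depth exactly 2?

Let N_k count ground terms of depth at most k. Each non-constant term of depth ≤ k is some function symbol applied to depth-≤(k−1) arguments, giving N_k = 3 + N_{k-1}^2 + N_{k-1}^2.
N_0 = 3
N_1 = 3 + 3^2 + 3^2 = 21
N_2 = 3 + 21^2 + 21^2 = 885
Terms of depth exactly 2: N_2 − N_1 = 885 − 21 = 864.

864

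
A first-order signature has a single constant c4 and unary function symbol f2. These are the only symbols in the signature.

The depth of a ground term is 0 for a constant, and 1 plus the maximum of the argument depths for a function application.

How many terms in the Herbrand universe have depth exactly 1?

If N_k denotes the number of depth-≤k ground terms, the 1 constant gives N_0 = 1, and each function symbol of arity r contributes N_{k-1}^r new terms at level k: N_k = 1 + N_{k-1}.
N_0 = 1
N_1 = 1 + 1 = 2
Terms of depth exactly 1: N_1 − N_0 = 2 − 1 = 1.

1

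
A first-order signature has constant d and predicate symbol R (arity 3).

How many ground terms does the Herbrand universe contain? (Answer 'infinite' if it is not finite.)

1

There are no function symbols, so the only ground term is the single constant.
The Herbrand universe is {d}, finite with 1 element.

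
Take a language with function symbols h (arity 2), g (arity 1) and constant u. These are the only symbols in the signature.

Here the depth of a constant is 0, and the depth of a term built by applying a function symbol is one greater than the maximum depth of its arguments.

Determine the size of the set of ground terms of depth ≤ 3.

183

Count level by level. With function symbols h/2, g/1, the terms of depth ≤ k are the 1 constant together with each function applied to depth-≤(k−1) tuples, so N_k = 1 + N_{k-1}^2 + N_{k-1}.
N_0 = 1
N_1 = 1 + 1^2 + 1 = 3
N_2 = 1 + 3^2 + 3 = 13
N_3 = 1 + 13^2 + 13 = 183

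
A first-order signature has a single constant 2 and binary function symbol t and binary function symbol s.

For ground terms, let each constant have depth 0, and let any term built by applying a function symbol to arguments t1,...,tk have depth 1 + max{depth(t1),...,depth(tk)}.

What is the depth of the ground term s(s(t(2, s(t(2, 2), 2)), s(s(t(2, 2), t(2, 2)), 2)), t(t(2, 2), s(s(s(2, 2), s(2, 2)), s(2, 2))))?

depth(t(2, 2)) = 1 + max(0, 0) = 1
depth(s(t(2, 2), 2)) = 1 + max(1, 0) = 2
depth(t(2, s(t(2, 2), 2))) = 1 + max(0, 2) = 3
depth(s(t(2, 2), t(2, 2))) = 1 + max(1, 1) = 2
depth(s(s(t(2, 2), t(2, 2)), 2)) = 1 + max(2, 0) = 3
depth(s(t(2, s(t(2, 2), 2)), s(s(t(2, 2), t(2, 2)), 2))) = 1 + max(3, 3) = 4
depth(s(2, 2)) = 1 + max(0, 0) = 1
depth(s(s(2, 2), s(2, 2))) = 1 + max(1, 1) = 2
depth(s(s(s(2, 2), s(2, 2)), s(2, 2))) = 1 + max(2, 1) = 3
depth(t(t(2, 2), s(s(s(2, 2), s(2, 2)), s(2, 2)))) = 1 + max(1, 3) = 4
depth(s(s(t(2, s(t(2, 2), 2)), s(s(t(2, 2), t(2, 2)), 2)), t(t(2, 2), s(s(s(2, 2), s(2, 2)), s(2, 2))))) = 1 + max(4, 4) = 5

5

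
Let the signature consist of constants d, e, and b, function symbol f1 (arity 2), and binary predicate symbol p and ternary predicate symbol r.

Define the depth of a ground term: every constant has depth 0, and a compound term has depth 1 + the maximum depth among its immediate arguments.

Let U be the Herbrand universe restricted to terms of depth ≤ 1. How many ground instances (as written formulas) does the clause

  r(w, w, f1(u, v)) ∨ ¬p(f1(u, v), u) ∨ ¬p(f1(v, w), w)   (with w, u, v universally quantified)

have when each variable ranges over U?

Ground terms of depth ≤ 1:
  Write N_k for the number of ground terms of depth ≤ k. A term of depth ≤ k is either a constant or a function symbol applied to arguments of depth ≤ k−1, so N_k = 3 + N_{k-1}^2.
  N_0 = 3
  N_1 = 3 + 3^2 = 12
So there are 12 ground terms available for substitution.
The clause has 3 distinct variables (w, u, v), each appearing in the body. In the free term algebra distinct substitutions yield syntactically distinct ground instances.
Number of ground instances = 12^3 = 1728.

1728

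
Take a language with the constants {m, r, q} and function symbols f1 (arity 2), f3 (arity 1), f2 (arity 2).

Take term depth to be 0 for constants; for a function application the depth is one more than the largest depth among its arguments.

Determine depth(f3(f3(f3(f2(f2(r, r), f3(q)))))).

5

depth(f2(r, r)) = 1 + max(0, 0) = 1
depth(f3(q)) = 1 + depth(q) = 1 + 0 = 1
depth(f2(f2(r, r), f3(q))) = 1 + max(1, 1) = 2
depth(f3(f2(f2(r, r), f3(q)))) = 1 + depth(f2(f2(r, r), f3(q))) = 1 + 2 = 3
depth(f3(f3(f2(f2(r, r), f3(q))))) = 1 + depth(f3(f2(f2(r, r), f3(q)))) = 1 + 3 = 4
depth(f3(f3(f3(f2(f2(r, r), f3(q)))))) = 1 + depth(f3(f3(f2(f2(r, r), f3(q))))) = 1 + 4 = 5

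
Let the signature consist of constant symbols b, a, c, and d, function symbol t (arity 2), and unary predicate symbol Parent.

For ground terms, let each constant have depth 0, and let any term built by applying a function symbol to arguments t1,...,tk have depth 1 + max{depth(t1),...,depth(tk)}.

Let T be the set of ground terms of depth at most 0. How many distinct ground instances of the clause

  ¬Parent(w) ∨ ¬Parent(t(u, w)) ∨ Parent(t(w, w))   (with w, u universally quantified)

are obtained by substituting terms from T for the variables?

16

Ground terms of depth ≤ 0:
  Count level by level. With function symbols t/2, the terms of depth ≤ k are the 4 constants together with each function applied to depth-≤(k−1) tuples, so N_k = 4 + N_{k-1}^2.
  N_0 = 4
So there are 4 ground terms available for substitution.
The clause has 2 distinct variables (w, u), each appearing in the body. In the free term algebra distinct substitutions yield syntactically distinct ground instances.
Number of ground instances = 4^2 = 16.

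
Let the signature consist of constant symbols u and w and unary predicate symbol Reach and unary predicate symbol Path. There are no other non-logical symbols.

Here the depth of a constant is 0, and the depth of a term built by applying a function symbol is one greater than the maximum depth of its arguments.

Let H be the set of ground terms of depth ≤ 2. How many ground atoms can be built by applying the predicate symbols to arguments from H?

4

First count ground terms of depth ≤ 2.
With no function symbols every ground term is a constant, so there are exactly 2 ground terms at every depth bound.
N_0 = 2
N_1 = 2
N_2 = 2
Explicitly: u, w.
So |H| = 2.
A ground atom is a predicate applied to a tuple of terms from H, so the count is the sum over predicates of |H|^arity:
  Reach: 2;  Path: 2
Total ground atoms: 2 + 2 = 4.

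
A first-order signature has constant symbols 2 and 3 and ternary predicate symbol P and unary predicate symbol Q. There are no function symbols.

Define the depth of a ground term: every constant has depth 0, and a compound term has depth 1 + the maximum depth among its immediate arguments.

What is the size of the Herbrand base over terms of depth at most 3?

10

First count ground terms of depth ≤ 3.
With no function symbols every ground term is a constant, so there are exactly 2 ground terms at every depth bound.
N_0 = 2
N_1 = 2
N_2 = 2
N_3 = 2
Explicitly: 2, 3.
So |H| = 2.
A ground atom is a predicate applied to a tuple of terms from H, so the count is the sum over predicates of |H|^arity:
  P: 2^3 = 8;  Q: 2
Total ground atoms: 8 + 2 = 10.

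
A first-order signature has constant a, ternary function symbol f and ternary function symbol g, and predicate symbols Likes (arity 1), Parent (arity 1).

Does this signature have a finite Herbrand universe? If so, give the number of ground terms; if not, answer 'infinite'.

The signature has at least one function symbol (f, arity 3) and at least one constant (a).
Iterating f gives infinitely many distinct ground terms: a, f(a, a, a), f(f(a, a, a), f(a, a, a), f(a, a, a)), ...
So the Herbrand universe is infinite.

infinite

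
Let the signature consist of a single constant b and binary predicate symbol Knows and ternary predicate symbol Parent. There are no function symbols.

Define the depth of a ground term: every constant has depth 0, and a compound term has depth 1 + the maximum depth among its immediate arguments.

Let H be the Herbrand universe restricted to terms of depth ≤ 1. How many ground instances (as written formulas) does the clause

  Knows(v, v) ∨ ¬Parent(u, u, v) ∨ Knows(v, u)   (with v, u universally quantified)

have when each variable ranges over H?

Ground terms of depth ≤ 1:
  With no function symbols every ground term is a constant, so there is exactly 1 ground term at every depth bound.
  N_0 = 1
  N_1 = 1
  Explicitly: b.
So there is exactly 1 ground term available for substitution.
Each of v, u ranges independently over the available ground terms, and distinct assignments produce distinct instances.
Number of ground instances = 1^2 = 1.

1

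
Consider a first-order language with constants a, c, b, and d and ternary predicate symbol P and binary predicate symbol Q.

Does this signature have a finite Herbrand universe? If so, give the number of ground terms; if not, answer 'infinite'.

There are no function symbols, so every ground term is one of the 4 constants.
The Herbrand universe is {a, c, b, d}, which is finite with 4 elements.

4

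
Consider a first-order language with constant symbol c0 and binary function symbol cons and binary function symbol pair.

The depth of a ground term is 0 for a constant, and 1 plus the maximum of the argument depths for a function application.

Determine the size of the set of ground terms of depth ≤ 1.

3

Let N_k count ground terms of depth at most k. Each non-constant term of depth ≤ k is some function symbol applied to depth-≤(k−1) arguments, giving N_k = 1 + N_{k-1}^2 + N_{k-1}^2.
N_0 = 1
N_1 = 1 + 1^2 + 1^2 = 3
Explicitly: c0, cons(c0, c0), pair(c0, c0).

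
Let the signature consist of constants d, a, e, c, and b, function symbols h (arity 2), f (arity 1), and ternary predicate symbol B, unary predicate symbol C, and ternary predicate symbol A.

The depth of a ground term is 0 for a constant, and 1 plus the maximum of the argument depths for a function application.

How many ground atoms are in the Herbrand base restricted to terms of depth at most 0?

255

First count ground terms of depth ≤ 0.
Let N_k = |{terms of depth ≤ k}|. Then N_0 = 5 and N_k = 5 + N_{k-1}^2 + N_{k-1} for k ≥ 1 (one summand per function symbol, arity giving the exponent).
N_0 = 5
So |H| = 5.
Ground atoms are formed by filling each argument slot of a predicate with a term from H, so an r-ary predicate gives |H|^r atoms:
  B: 5^3 = 125;  C: 5;  A: 5^3 = 125
Total ground atoms: 125 + 5 + 125 = 255.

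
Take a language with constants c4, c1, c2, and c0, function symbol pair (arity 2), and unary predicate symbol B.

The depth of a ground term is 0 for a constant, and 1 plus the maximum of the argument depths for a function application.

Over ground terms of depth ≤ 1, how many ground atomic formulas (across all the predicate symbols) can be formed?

20

First count ground terms of depth ≤ 1.
Write N_k for the number of ground terms of depth ≤ k. A term of depth ≤ k is either a constant or a function symbol applied to arguments of depth ≤ k−1, so N_k = 4 + N_{k-1}^2.
N_0 = 4
N_1 = 4 + 4^2 = 20
So |H| = 20.
Each predicate of arity r yields |H|^r ground atoms (one per choice of an r-tuple from H):
  B: 20
Total ground atoms: 20.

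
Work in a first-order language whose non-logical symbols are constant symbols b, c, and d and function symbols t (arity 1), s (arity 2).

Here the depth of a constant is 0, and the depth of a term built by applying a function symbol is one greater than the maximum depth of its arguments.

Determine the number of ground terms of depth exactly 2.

Write N_k for the number of ground terms of depth ≤ k. A term of depth ≤ k is either a constant or a function symbol applied to arguments of depth ≤ k−1, so N_k = 3 + N_{k-1} + N_{k-1}^2.
N_0 = 3
N_1 = 3 + 3 + 3^2 = 15
N_2 = 3 + 15 + 15^2 = 243
Terms of depth exactly 2: N_2 − N_1 = 243 − 15 = 228.

228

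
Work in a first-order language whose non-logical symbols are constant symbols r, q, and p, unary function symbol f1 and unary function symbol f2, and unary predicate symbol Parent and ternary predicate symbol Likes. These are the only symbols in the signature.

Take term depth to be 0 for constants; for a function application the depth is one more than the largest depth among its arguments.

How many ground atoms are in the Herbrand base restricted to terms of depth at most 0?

First count ground terms of depth ≤ 0.
If N_k denotes the number of depth-≤k ground terms, the 3 constants give N_0 = 3, and each function symbol of arity r contributes N_{k-1}^r new terms at level k: N_k = 3 + N_{k-1} + N_{k-1}.
N_0 = 3
Explicitly: r, q, p.
So |H| = 3.
Each predicate of arity r yields |H|^r ground atoms (one per choice of an r-tuple from H):
  Parent: 3;  Likes: 3^3 = 27
Total ground atoms: 3 + 27 = 30.

30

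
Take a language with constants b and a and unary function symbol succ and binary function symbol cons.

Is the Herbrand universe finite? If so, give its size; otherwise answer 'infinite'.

infinite

The signature has at least one function symbol (succ, arity 1) and at least one constant (b).
Iterating succ gives infinitely many distinct ground terms: b, succ(b), succ(succ(b)), ...
So the Herbrand universe is infinite.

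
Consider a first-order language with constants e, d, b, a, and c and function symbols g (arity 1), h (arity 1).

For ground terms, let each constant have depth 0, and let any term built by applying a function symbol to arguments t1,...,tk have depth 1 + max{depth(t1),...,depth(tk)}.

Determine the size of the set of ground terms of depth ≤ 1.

15

Let N_k = |{terms of depth ≤ k}|. Then N_0 = 5 and N_k = 5 + N_{k-1} + N_{k-1} for k ≥ 1 (one summand per function symbol, arity giving the exponent).
N_0 = 5
N_1 = 5 + 5 + 5 = 15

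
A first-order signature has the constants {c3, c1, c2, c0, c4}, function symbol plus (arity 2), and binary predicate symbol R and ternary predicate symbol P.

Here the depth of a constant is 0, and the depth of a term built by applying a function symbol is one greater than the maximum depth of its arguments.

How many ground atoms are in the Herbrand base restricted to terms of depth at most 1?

First count ground terms of depth ≤ 1.
If N_k denotes the number of depth-≤k ground terms, the 5 constants give N_0 = 5, and each function symbol of arity r contributes N_{k-1}^r new terms at level k: N_k = 5 + N_{k-1}^2.
N_0 = 5
N_1 = 5 + 5^2 = 30
So |H| = 30.
Ground atoms are formed by filling each argument slot of a predicate with a term from H, so an r-ary predicate gives |H|^r atoms:
  R: 30^2 = 900;  P: 30^3 = 27000
Total ground atoms: 900 + 27000 = 27900.

27900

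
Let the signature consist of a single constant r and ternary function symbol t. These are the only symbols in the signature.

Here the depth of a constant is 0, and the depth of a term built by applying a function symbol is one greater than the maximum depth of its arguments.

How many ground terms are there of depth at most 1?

2

Let N_k count ground terms of depth at most k. Each non-constant term of depth ≤ k is some function symbol applied to depth-≤(k−1) arguments, giving N_k = 1 + N_{k-1}^3.
N_0 = 1
N_1 = 1 + 1^3 = 2
Explicitly: r, t(r, r, r).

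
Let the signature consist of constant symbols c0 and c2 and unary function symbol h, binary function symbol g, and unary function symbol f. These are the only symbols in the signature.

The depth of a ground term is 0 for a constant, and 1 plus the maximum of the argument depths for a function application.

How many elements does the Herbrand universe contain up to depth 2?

122

Count level by level. With function symbols h/1, g/2, f/1, the terms of depth ≤ k are the 2 constants together with each function applied to depth-≤(k−1) tuples, so N_k = 2 + N_{k-1} + N_{k-1}^2 + N_{k-1}.
N_0 = 2
N_1 = 2 + 2 + 2^2 + 2 = 10
N_2 = 2 + 10 + 10^2 + 10 = 122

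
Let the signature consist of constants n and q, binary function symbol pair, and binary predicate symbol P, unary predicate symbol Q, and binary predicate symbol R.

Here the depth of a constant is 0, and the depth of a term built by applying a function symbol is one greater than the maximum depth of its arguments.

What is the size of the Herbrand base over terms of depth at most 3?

First count ground terms of depth ≤ 3.
If N_k denotes the number of depth-≤k ground terms, the 2 constants give N_0 = 2, and each function symbol of arity r contributes N_{k-1}^r new terms at level k: N_k = 2 + N_{k-1}^2.
N_0 = 2
N_1 = 2 + 2^2 = 6
N_2 = 2 + 6^2 = 38
N_3 = 2 + 38^2 = 1446
So |H| = 1446.
Each predicate of arity r yields |H|^r ground atoms (one per choice of an r-tuple from H):
  P: 1446^2 = 2090916;  Q: 1446;  R: 1446^2 = 2090916
Total ground atoms: 2090916 + 1446 + 2090916 = 4183278.

4183278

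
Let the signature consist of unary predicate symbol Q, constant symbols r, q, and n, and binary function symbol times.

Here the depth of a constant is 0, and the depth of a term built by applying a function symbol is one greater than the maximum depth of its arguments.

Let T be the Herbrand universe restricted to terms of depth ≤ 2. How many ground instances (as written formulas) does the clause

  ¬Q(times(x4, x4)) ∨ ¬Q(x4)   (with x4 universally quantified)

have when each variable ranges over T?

Ground terms of depth ≤ 2:
  Let N_k = |{terms of depth ≤ k}|. Then N_0 = 3 and N_k = 3 + N_{k-1}^2 for k ≥ 1 (one summand per function symbol, arity giving the exponent).
  N_0 = 3
  N_1 = 3 + 3^2 = 12
  N_2 = 3 + 12^2 = 147
So there are 147 ground terms available for substitution.
The body mentions the single quantified variable x4; since ground terms form a free algebra, no two substitutions collapse to the same formula.
Number of ground instances = 147.

147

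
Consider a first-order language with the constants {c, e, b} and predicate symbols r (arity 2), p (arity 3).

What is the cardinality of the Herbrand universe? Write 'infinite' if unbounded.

There are no function symbols, so every ground term is one of the 3 constants.
The Herbrand universe is {c, e, b}, which is finite with 3 elements.

3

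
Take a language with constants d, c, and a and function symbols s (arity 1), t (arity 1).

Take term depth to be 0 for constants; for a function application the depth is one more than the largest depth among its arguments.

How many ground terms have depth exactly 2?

Let N_k = |{terms of depth ≤ k}|. Then N_0 = 3 and N_k = 3 + N_{k-1} + N_{k-1} for k ≥ 1 (one summand per function symbol, arity giving the exponent).
N_0 = 3
N_1 = 3 + 3 + 3 = 9
N_2 = 3 + 9 + 9 = 21
Terms of depth exactly 2: N_2 − N_1 = 21 − 9 = 12.

12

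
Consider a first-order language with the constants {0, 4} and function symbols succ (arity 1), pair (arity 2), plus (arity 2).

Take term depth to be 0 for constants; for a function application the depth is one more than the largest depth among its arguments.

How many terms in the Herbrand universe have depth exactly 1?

10

Write N_k for the number of ground terms of depth ≤ k. A term of depth ≤ k is either a constant or a function symbol applied to arguments of depth ≤ k−1, so N_k = 2 + N_{k-1} + N_{k-1}^2 + N_{k-1}^2.
N_0 = 2
N_1 = 2 + 2 + 2^2 + 2^2 = 12
Terms of depth exactly 1: N_1 − N_0 = 12 − 2 = 10.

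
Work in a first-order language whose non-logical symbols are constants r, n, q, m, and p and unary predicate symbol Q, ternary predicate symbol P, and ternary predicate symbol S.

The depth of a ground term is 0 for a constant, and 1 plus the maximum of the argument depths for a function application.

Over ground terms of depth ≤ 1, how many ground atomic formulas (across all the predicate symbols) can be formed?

255

First count ground terms of depth ≤ 1.
With no function symbols every ground term is a constant, so there are exactly 5 ground terms at every depth bound.
N_0 = 5
N_1 = 5
Explicitly: r, n, q, m, p.
So |H| = 5.
For each predicate symbol, the number of ground atoms is |H| raised to its arity; summing:
  Q: 5;  P: 5^3 = 125;  S: 5^3 = 125
Total ground atoms: 5 + 125 + 125 = 255.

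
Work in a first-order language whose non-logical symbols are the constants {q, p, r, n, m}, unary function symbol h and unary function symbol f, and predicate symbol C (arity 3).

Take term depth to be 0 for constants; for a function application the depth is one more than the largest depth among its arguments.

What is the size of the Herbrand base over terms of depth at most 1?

First count ground terms of depth ≤ 1.
Write N_k for the number of ground terms of depth ≤ k. A term of depth ≤ k is either a constant or a function symbol applied to arguments of depth ≤ k−1, so N_k = 5 + N_{k-1} + N_{k-1}.
N_0 = 5
N_1 = 5 + 5 + 5 = 15
So |H| = 15.
Ground atoms are formed by filling each argument slot of a predicate with a term from H, so an r-ary predicate gives |H|^r atoms:
  C: 15^3 = 3375
Total ground atoms: 3375.

3375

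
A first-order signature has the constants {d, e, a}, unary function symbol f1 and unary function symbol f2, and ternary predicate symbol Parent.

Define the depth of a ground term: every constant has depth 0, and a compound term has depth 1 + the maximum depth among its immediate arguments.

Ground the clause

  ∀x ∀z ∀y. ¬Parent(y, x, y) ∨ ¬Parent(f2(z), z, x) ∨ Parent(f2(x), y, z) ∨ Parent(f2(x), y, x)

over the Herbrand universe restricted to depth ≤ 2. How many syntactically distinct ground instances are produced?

Ground terms of depth ≤ 2:
  Let N_k count ground terms of depth at most k. Each non-constant term of depth ≤ k is some function symbol applied to depth-≤(k−1) arguments, giving N_k = 3 + N_{k-1} + N_{k-1}.
  N_0 = 3
  N_1 = 3 + 3 + 3 = 9
  N_2 = 3 + 9 + 9 = 21
So there are 21 ground terms available for substitution.
The body mentions every one of the 3 quantified variables; since ground terms form a free algebra, no two substitutions collapse to the same formula.
Number of ground instances = 21^3 = 9261.

9261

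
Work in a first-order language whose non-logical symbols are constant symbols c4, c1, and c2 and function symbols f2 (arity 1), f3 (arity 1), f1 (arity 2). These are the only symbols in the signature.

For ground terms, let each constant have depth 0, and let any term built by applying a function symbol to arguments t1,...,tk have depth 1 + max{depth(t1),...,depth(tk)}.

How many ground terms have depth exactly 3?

132135

Count level by level. With function symbols f2/1, f3/1, f1/2, the terms of depth ≤ k are the 3 constants together with each function applied to depth-≤(k−1) tuples, so N_k = 3 + N_{k-1} + N_{k-1} + N_{k-1}^2.
N_0 = 3
N_1 = 3 + 3 + 3 + 3^2 = 18
N_2 = 3 + 18 + 18 + 18^2 = 363
N_3 = 3 + 363 + 363 + 363^2 = 132498
Terms of depth exactly 3: N_3 − N_2 = 132498 − 363 = 132135.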